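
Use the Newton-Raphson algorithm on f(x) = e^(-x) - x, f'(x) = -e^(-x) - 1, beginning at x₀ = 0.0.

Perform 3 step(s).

f(x) = e^(-x) - x
f'(x) = -e^(-x) - 1
x₀ = 0.0

Newton-Raphson formula: x_{n+1} = x_n - f(x_n)/f'(x_n)

Iteration 1:
  f(0.000000) = 1.000000
  f'(0.000000) = -2.000000
  x_1 = 0.000000 - 1.000000/(-2.000000) = 0.500000
Iteration 2:
  f(0.500000) = 0.106531
  f'(0.500000) = -1.606531
  x_2 = 0.500000 - 0.106531/(-1.606531) = 0.566311
Iteration 3:
  f(0.566311) = 0.001305
  f'(0.566311) = -1.567616
  x_3 = 0.566311 - 0.001305/(-1.567616) = 0.567143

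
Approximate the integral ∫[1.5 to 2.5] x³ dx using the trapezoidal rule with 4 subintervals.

f(x) = x³
a = 1.5, b = 2.5, n = 4
h = (b - a)/n = 0.250000

Trapezoidal rule: (h/2)[f(x₀) + 2f(x₁) + 2f(x₂) + ... + f(xₙ)]

x_0 = 1.5000, f(x_0) = 3.375000, coefficient = 1
x_1 = 1.7500, f(x_1) = 5.359375, coefficient = 2
x_2 = 2.0000, f(x_2) = 8.000000, coefficient = 2
x_3 = 2.2500, f(x_3) = 11.390625, coefficient = 2
x_4 = 2.5000, f(x_4) = 15.625000, coefficient = 1

I ≈ (0.250000/2) × 68.500000 = 8.562500
Exact value: 8.500000
Error: 0.062500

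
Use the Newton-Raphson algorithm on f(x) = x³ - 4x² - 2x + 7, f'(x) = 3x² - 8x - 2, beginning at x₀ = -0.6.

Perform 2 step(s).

f(x) = x³ - 4x² - 2x + 7
f'(x) = 3x² - 8x - 2
x₀ = -0.6

Newton-Raphson formula: x_{n+1} = x_n - f(x_n)/f'(x_n)

Iteration 1:
  f(-0.600000) = 6.544000
  f'(-0.600000) = 3.880000
  x_1 = -0.600000 - 6.544000/3.880000 = -2.286598
Iteration 2:
  f(-2.286598) = -21.296471
  f'(-2.286598) = 31.978374
  x_2 = -2.286598 - (-21.296471)/31.978374 = -1.620633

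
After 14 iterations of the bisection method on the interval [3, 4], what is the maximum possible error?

Bisection error bound: |error| ≤ (b-a)/2^n
|error| ≤ (4 - 3)/2^14 = 1/2^14
|error| ≤ 0.0000610352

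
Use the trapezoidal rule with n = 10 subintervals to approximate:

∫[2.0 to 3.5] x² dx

f(x) = x²
a = 2.0, b = 3.5, n = 10
h = (b - a)/n = 0.150000

Trapezoidal rule: (h/2)[f(x₀) + 2f(x₁) + 2f(x₂) + ... + f(xₙ)]

x_0 = 2.0000, f(x_0) = 4.000000, coefficient = 1
x_1 = 2.1500, f(x_1) = 4.622500, coefficient = 2
x_2 = 2.3000, f(x_2) = 5.290000, coefficient = 2
x_3 = 2.4500, f(x_3) = 6.002500, coefficient = 2
x_4 = 2.6000, f(x_4) = 6.760000, coefficient = 2
x_5 = 2.7500, f(x_5) = 7.562500, coefficient = 2
x_6 = 2.9000, f(x_6) = 8.410000, coefficient = 2
x_7 = 3.0500, f(x_7) = 9.302500, coefficient = 2
x_8 = 3.2000, f(x_8) = 10.240000, coefficient = 2
x_9 = 3.3500, f(x_9) = 11.222500, coefficient = 2
x_10 = 3.5000, f(x_10) = 12.250000, coefficient = 1

I ≈ (0.150000/2) × 155.075000 = 11.630625
Exact value: 11.625000
Error: 0.005625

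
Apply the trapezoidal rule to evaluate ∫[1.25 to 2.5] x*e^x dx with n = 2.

f(x) = x*e^x
a = 1.25, b = 2.5, n = 2
h = (b - a)/n = 0.625000

Trapezoidal rule: (h/2)[f(x₀) + 2f(x₁) + 2f(x₂) + ... + f(xₙ)]

x_0 = 1.2500, f(x_0) = 4.362929, coefficient = 1
x_1 = 1.8750, f(x_1) = 12.226536, coefficient = 2
x_2 = 2.5000, f(x_2) = 30.456235, coefficient = 1

I ≈ (0.625000/2) × 59.272235 = 18.522574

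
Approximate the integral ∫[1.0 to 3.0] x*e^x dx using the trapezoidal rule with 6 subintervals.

f(x) = x*e^x
a = 1.0, b = 3.0, n = 6
h = (b - a)/n = 0.333333

Trapezoidal rule: (h/2)[f(x₀) + 2f(x₁) + 2f(x₂) + ... + f(xₙ)]

x_0 = 1.0000, f(x_0) = 2.718282, coefficient = 1
x_1 = 1.3333, f(x_1) = 5.058224, coefficient = 2
x_2 = 1.6667, f(x_2) = 8.824150, coefficient = 2
x_3 = 2.0000, f(x_3) = 14.778112, coefficient = 2
x_4 = 2.3333, f(x_4) = 24.061937, coefficient = 2
x_5 = 2.6667, f(x_5) = 38.378443, coefficient = 2
x_6 = 3.0000, f(x_6) = 60.256611, coefficient = 1

I ≈ (0.333333/2) × 245.176624 = 40.862771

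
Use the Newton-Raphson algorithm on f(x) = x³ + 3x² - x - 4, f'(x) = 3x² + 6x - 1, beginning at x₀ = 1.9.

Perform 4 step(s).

f(x) = x³ + 3x² - x - 4
f'(x) = 3x² + 6x - 1
x₀ = 1.9

Newton-Raphson formula: x_{n+1} = x_n - f(x_n)/f'(x_n)

Iteration 1:
  f(1.900000) = 11.789000
  f'(1.900000) = 21.230000
  x_1 = 1.900000 - 11.789000/21.230000 = 1.344701
Iteration 2:
  f(1.344701) = 2.511476
  f'(1.344701) = 12.492867
  x_2 = 1.344701 - 2.511476/12.492867 = 1.143668
Iteration 3:
  f(1.143668) = 0.276153
  f'(1.143668) = 9.785938
  x_3 = 1.143668 - 0.276153/9.785938 = 1.115449
Iteration 4:
  f(1.115449) = 0.005099
  f'(1.115449) = 9.425370
  x_4 = 1.115449 - 0.005099/9.425370 = 1.114908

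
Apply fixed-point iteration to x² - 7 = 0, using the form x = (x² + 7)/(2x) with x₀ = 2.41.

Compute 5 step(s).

Equation: x² - 7 = 0
Fixed-point form: x = (x² + 7)/(2x)
x₀ = 2.41

x_1 = g(2.410000) = 2.657282
x_2 = g(2.657282) = 2.645776
x_3 = g(2.645776) = 2.645751
x_4 = g(2.645751) = 2.645751
x_5 = g(2.645751) = 2.645751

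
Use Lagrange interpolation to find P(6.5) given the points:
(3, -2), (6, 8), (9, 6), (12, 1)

Lagrange interpolation formula:
P(x) = Σ yᵢ × Lᵢ(x)
where Lᵢ(x) = Π_{j≠i} (x - xⱼ)/(xᵢ - xⱼ)

L_0(6.5) = (6.5 - 6)/(3 - 6) × (6.5 - 9)/(3 - 9) × (6.5 - 12)/(3 - 12) = -0.042438
L_1(6.5) = (6.5 - 3)/(6 - 3) × (6.5 - 9)/(6 - 9) × (6.5 - 12)/(6 - 12) = 0.891204
L_2(6.5) = (6.5 - 3)/(9 - 3) × (6.5 - 6)/(9 - 6) × (6.5 - 12)/(9 - 12) = 0.178241
L_3(6.5) = (6.5 - 3)/(12 - 3) × (6.5 - 6)/(12 - 6) × (6.5 - 9)/(12 - 9) = -0.027006

P(6.5) = (-2)×L_0(6.5) + 8×L_1(6.5) + 6×L_2(6.5) + 1×L_3(6.5)
P(6.5) = 8.256944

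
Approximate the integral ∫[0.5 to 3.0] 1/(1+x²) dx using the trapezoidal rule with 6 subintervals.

f(x) = 1/(1+x²)
a = 0.5, b = 3.0, n = 6
h = (b - a)/n = 0.416667

Trapezoidal rule: (h/2)[f(x₀) + 2f(x₁) + 2f(x₂) + ... + f(xₙ)]

x_0 = 0.5000, f(x_0) = 0.800000, coefficient = 1
x_1 = 0.9167, f(x_1) = 0.543396, coefficient = 2
x_2 = 1.3333, f(x_2) = 0.360000, coefficient = 2
x_3 = 1.7500, f(x_3) = 0.246154, coefficient = 2
x_4 = 2.1667, f(x_4) = 0.175610, coefficient = 2
x_5 = 2.5833, f(x_5) = 0.130317, coefficient = 2
x_6 = 3.0000, f(x_6) = 0.100000, coefficient = 1

I ≈ (0.416667/2) × 3.810953 = 0.793949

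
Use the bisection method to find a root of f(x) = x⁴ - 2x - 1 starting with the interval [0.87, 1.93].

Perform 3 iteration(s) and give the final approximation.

f(x) = x⁴ - 2x - 1
Initial interval: [0.87, 1.93]

Iteration 1:
  c_1 = (0.870000 + 1.930000)/2 = 1.400000
  f(c_1) = f(1.400000) = 0.041600
  f(a) × f(c) < 0, new interval: [0.870000, 1.400000]
Iteration 2:
  c_2 = (0.870000 + 1.400000)/2 = 1.135000
  f(c_2) = f(1.135000) = -1.610476
  f(a) × f(c) ≥ 0, new interval: [1.135000, 1.400000]
Iteration 3:
  c_3 = (1.135000 + 1.400000)/2 = 1.267500
  f(c_3) = f(1.267500) = -0.953977
  f(a) × f(c) ≥ 0, new interval: [1.267500, 1.400000]

After 3 iteration(s), the approximation is c_3 = 1.267500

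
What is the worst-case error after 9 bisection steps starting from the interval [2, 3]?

Bisection error bound: |error| ≤ (b-a)/2^n
|error| ≤ (3 - 2)/2^9 = 1/2^9
|error| ≤ 0.0019531250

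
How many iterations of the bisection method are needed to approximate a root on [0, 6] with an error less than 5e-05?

We need (b-a)/2^n ≤ 5e-05
(6 - 0)/2^n ≤ 5e-05
6/2^n ≤ 5e-05
2^n ≥ 120000
n ≥ log₂(120000) = 16.87
n ≥ 17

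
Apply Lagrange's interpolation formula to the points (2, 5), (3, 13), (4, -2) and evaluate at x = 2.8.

Lagrange interpolation formula:
P(x) = Σ yᵢ × Lᵢ(x)
where Lᵢ(x) = Π_{j≠i} (x - xⱼ)/(xᵢ - xⱼ)

L_0(2.8) = (2.8 - 3)/(2 - 3) × (2.8 - 4)/(2 - 4) = 0.120000
L_1(2.8) = (2.8 - 2)/(3 - 2) × (2.8 - 4)/(3 - 4) = 0.960000
L_2(2.8) = (2.8 - 2)/(4 - 2) × (2.8 - 3)/(4 - 3) = -0.080000

P(2.8) = 5×L_0(2.8) + 13×L_1(2.8) + (-2)×L_2(2.8)
P(2.8) = 13.240000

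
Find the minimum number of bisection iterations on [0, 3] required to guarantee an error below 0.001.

We need (b-a)/2^n ≤ 0.001
(3 - 0)/2^n ≤ 0.001
3/2^n ≤ 0.001
2^n ≥ 3000
n ≥ log₂(3000) = 11.55
n ≥ 12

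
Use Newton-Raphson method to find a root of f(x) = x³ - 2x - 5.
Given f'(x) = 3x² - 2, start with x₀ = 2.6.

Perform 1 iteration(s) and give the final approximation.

f(x) = x³ - 2x - 5
f'(x) = 3x² - 2
x₀ = 2.6

Newton-Raphson formula: x_{n+1} = x_n - f(x_n)/f'(x_n)

Iteration 1:
  f(2.600000) = 7.376000
  f'(2.600000) = 18.280000
  x_1 = 2.600000 - 7.376000/18.280000 = 2.196499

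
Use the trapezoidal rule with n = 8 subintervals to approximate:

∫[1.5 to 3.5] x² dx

f(x) = x²
a = 1.5, b = 3.5, n = 8
h = (b - a)/n = 0.250000

Trapezoidal rule: (h/2)[f(x₀) + 2f(x₁) + 2f(x₂) + ... + f(xₙ)]

x_0 = 1.5000, f(x_0) = 2.250000, coefficient = 1
x_1 = 1.7500, f(x_1) = 3.062500, coefficient = 2
x_2 = 2.0000, f(x_2) = 4.000000, coefficient = 2
x_3 = 2.2500, f(x_3) = 5.062500, coefficient = 2
x_4 = 2.5000, f(x_4) = 6.250000, coefficient = 2
x_5 = 2.7500, f(x_5) = 7.562500, coefficient = 2
x_6 = 3.0000, f(x_6) = 9.000000, coefficient = 2
x_7 = 3.2500, f(x_7) = 10.562500, coefficient = 2
x_8 = 3.5000, f(x_8) = 12.250000, coefficient = 1

I ≈ (0.250000/2) × 105.500000 = 13.187500
Exact value: 13.166667
Error: 0.020833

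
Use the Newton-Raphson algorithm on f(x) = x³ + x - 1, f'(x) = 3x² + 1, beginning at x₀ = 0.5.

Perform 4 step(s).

f(x) = x³ + x - 1
f'(x) = 3x² + 1
x₀ = 0.5

Newton-Raphson formula: x_{n+1} = x_n - f(x_n)/f'(x_n)

Iteration 1:
  f(0.500000) = -0.375000
  f'(0.500000) = 1.750000
  x_1 = 0.500000 - (-0.375000)/1.750000 = 0.714286
Iteration 2:
  f(0.714286) = 0.078717
  f'(0.714286) = 2.530612
  x_2 = 0.714286 - 0.078717/2.530612 = 0.683180
Iteration 3:
  f(0.683180) = 0.002043
  f'(0.683180) = 2.400204
  x_3 = 0.683180 - 0.002043/2.400204 = 0.682328
Iteration 4:
  f(0.682328) = 0.000001
  f'(0.682328) = 2.396716
  x_4 = 0.682328 - 0.000001/2.396716 = 0.682328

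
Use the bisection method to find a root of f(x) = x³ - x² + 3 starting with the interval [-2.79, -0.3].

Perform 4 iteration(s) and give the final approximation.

f(x) = x³ - x² + 3
Initial interval: [-2.79, -0.3]

Iteration 1:
  c_1 = (-2.790000 + (-0.300000))/2 = -1.545000
  f(c_1) = f(-1.545000) = -3.074979
  f(a) × f(c) ≥ 0, new interval: [-1.545000, -0.300000]
Iteration 2:
  c_2 = (-1.545000 + (-0.300000))/2 = -0.922500
  f(c_2) = f(-0.922500) = 1.363940
  f(a) × f(c) < 0, new interval: [-1.545000, -0.922500]
Iteration 3:
  c_3 = (-1.545000 + (-0.922500))/2 = -1.233750
  f(c_3) = f(-1.233750) = -0.400078
  f(a) × f(c) ≥ 0, new interval: [-1.233750, -0.922500]
Iteration 4:
  c_4 = (-1.233750 + (-0.922500))/2 = -1.078125
  f(c_4) = f(-1.078125) = 0.584484
  f(a) × f(c) < 0, new interval: [-1.233750, -1.078125]

After 4 iteration(s), the approximation is c_4 = -1.078125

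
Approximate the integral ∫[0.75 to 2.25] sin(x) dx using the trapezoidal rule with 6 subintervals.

f(x) = sin(x)
a = 0.75, b = 2.25, n = 6
h = (b - a)/n = 0.250000

Trapezoidal rule: (h/2)[f(x₀) + 2f(x₁) + 2f(x₂) + ... + f(xₙ)]

x_0 = 0.7500, f(x_0) = 0.681639, coefficient = 1
x_1 = 1.0000, f(x_1) = 0.841471, coefficient = 2
x_2 = 1.2500, f(x_2) = 0.948985, coefficient = 2
x_3 = 1.5000, f(x_3) = 0.997495, coefficient = 2
x_4 = 1.7500, f(x_4) = 0.983986, coefficient = 2
x_5 = 2.0000, f(x_5) = 0.909297, coefficient = 2
x_6 = 2.2500, f(x_6) = 0.778073, coefficient = 1

I ≈ (0.250000/2) × 10.822180 = 1.352772
Exact value: 1.359862
Error: 0.007090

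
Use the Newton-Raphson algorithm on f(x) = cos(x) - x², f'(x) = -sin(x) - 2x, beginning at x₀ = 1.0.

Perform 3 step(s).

f(x) = cos(x) - x²
f'(x) = -sin(x) - 2x
x₀ = 1.0

Newton-Raphson formula: x_{n+1} = x_n - f(x_n)/f'(x_n)

Iteration 1:
  f(1.000000) = -0.459698
  f'(1.000000) = -2.841471
  x_1 = 1.000000 - (-0.459698)/(-2.841471) = 0.838218
Iteration 2:
  f(0.838218) = -0.033822
  f'(0.838218) = -2.419890
  x_2 = 0.838218 - (-0.033822)/(-2.419890) = 0.824242
Iteration 3:
  f(0.824242) = -0.000261
  f'(0.824242) = -2.382517
  x_3 = 0.824242 - (-0.000261)/(-2.382517) = 0.824132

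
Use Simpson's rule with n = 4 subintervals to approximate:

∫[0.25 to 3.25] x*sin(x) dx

f(x) = x*sin(x)
a = 0.25, b = 3.25, n = 4
h = (b - a)/n = 0.750000

Simpson's rule: (h/3)[f(x₀) + 4f(x₁) + 2f(x₂) + ... + f(xₙ)]

x_0 = 0.2500, f(x_0) = 0.061851, coefficient = 1
x_1 = 1.0000, f(x_1) = 0.841471, coefficient = 4
x_2 = 1.7500, f(x_2) = 1.721975, coefficient = 2
x_3 = 2.5000, f(x_3) = 1.496180, coefficient = 4
x_4 = 3.2500, f(x_4) = -0.351634, coefficient = 1

I ≈ (0.750000/3) × 12.504773 = 3.126193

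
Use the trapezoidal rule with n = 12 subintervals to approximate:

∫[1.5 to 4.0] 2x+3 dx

f(x) = 2x+3
a = 1.5, b = 4.0, n = 12
h = (b - a)/n = 0.208333

Trapezoidal rule: (h/2)[f(x₀) + 2f(x₁) + 2f(x₂) + ... + f(xₙ)]

x_0 = 1.5000, f(x_0) = 6.000000, coefficient = 1
x_1 = 1.7083, f(x_1) = 6.416667, coefficient = 2
x_2 = 1.9167, f(x_2) = 6.833333, coefficient = 2
x_3 = 2.1250, f(x_3) = 7.250000, coefficient = 2
x_4 = 2.3333, f(x_4) = 7.666667, coefficient = 2
x_5 = 2.5417, f(x_5) = 8.083333, coefficient = 2
x_6 = 2.7500, f(x_6) = 8.500000, coefficient = 2
x_7 = 2.9583, f(x_7) = 8.916667, coefficient = 2
x_8 = 3.1667, f(x_8) = 9.333333, coefficient = 2
x_9 = 3.3750, f(x_9) = 9.750000, coefficient = 2
x_10 = 3.5833, f(x_10) = 10.166667, coefficient = 2
x_11 = 3.7917, f(x_11) = 10.583333, coefficient = 2
x_12 = 4.0000, f(x_12) = 11.000000, coefficient = 1

I ≈ (0.208333/2) × 204.000000 = 21.250000
Exact value: 21.250000
Error: 0.000000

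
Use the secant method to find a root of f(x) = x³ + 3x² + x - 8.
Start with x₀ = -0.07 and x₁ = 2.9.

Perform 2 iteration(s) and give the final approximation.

f(x) = x³ + 3x² + x - 8
x₀ = -0.07, x₁ = 2.9

Secant formula: x_{n+1} = x_n - f(x_n)(x_n - x_{n-1})/(f(x_n) - f(x_{n-1}))

Iteration 1:
  f(-0.070000) = -8.055643
  f(2.900000) = 44.519000
  x_2 = 2.900000 - 44.519000×(2.900000 - (-0.070000))/(44.519000 - (-8.055643))
       = 0.385072
Iteration 2:
  f(2.900000) = 44.519000
  f(0.385072) = -7.112987
  x_3 = 0.385072 - (-7.112987)×(0.385072 - 2.900000)/(-7.112987 - 44.519000)
       = 0.731537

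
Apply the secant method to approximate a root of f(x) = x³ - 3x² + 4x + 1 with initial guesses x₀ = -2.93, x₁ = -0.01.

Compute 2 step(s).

f(x) = x³ - 3x² + 4x + 1
x₀ = -2.93, x₁ = -0.01

Secant formula: x_{n+1} = x_n - f(x_n)(x_n - x_{n-1})/(f(x_n) - f(x_{n-1}))

Iteration 1:
  f(-2.930000) = -61.628457
  f(-0.010000) = 0.959699
  x_2 = -0.010000 - 0.959699×(-0.010000 - (-2.930000))/(0.959699 - (-61.628457))
       = -0.054774
Iteration 2:
  f(-0.010000) = 0.959699
  f(-0.054774) = 0.771739
  x_3 = -0.054774 - 0.771739×(-0.054774 - (-0.010000))/(0.771739 - 0.959699)
       = -0.238610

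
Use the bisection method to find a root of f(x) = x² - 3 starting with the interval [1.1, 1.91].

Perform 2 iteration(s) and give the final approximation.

f(x) = x² - 3
Initial interval: [1.1, 1.91]

Iteration 1:
  c_1 = (1.100000 + 1.910000)/2 = 1.505000
  f(c_1) = f(1.505000) = -0.734975
  f(a) × f(c) ≥ 0, new interval: [1.505000, 1.910000]
Iteration 2:
  c_2 = (1.505000 + 1.910000)/2 = 1.707500
  f(c_2) = f(1.707500) = -0.084444
  f(a) × f(c) ≥ 0, new interval: [1.707500, 1.910000]

After 2 iteration(s), the approximation is c_2 = 1.707500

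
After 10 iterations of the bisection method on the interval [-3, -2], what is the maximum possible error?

Bisection error bound: |error| ≤ (b-a)/2^n
|error| ≤ (-2 - (-3))/2^10 = 1/2^10
|error| ≤ 0.0009765625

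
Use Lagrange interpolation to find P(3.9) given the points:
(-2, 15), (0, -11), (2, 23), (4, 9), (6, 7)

Lagrange interpolation formula:
P(x) = Σ yᵢ × Lᵢ(x)
where Lᵢ(x) = Π_{j≠i} (x - xⱼ)/(xᵢ - xⱼ)

L_0(3.9) = (3.9 - 0)/(-2 - 0) × (3.9 - 2)/(-2 - 2) × (3.9 - 4)/(-2 - 4) × (3.9 - 6)/(-2 - 6) = 0.004052
L_1(3.9) = (3.9 - (-2))/(0 - (-2)) × (3.9 - 2)/(0 - 2) × (3.9 - 4)/(0 - 4) × (3.9 - 6)/(0 - 6) = -0.024522
L_2(3.9) = (3.9 - (-2))/(2 - (-2)) × (3.9 - 0)/(2 - 0) × (3.9 - 4)/(2 - 4) × (3.9 - 6)/(2 - 6) = 0.075502
L_3(3.9) = (3.9 - (-2))/(4 - (-2)) × (3.9 - 0)/(4 - 0) × (3.9 - 2)/(4 - 2) × (3.9 - 6)/(4 - 6) = 0.956353
L_4(3.9) = (3.9 - (-2))/(6 - (-2)) × (3.9 - 0)/(6 - 0) × (3.9 - 2)/(6 - 2) × (3.9 - 4)/(6 - 4) = -0.011385

P(3.9) = 15×L_0(3.9) + (-11)×L_1(3.9) + 23×L_2(3.9) + 9×L_3(3.9) + 7×L_4(3.9)
P(3.9) = 10.594544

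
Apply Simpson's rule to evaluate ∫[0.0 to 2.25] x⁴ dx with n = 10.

f(x) = x⁴
a = 0.0, b = 2.25, n = 10
h = (b - a)/n = 0.225000

Simpson's rule: (h/3)[f(x₀) + 4f(x₁) + 2f(x₂) + ... + f(xₙ)]

x_0 = 0.0000, f(x_0) = 0.000000, coefficient = 1
x_1 = 0.2250, f(x_1) = 0.002563, coefficient = 4
x_2 = 0.4500, f(x_2) = 0.041006, coefficient = 2
x_3 = 0.6750, f(x_3) = 0.207594, coefficient = 4
x_4 = 0.9000, f(x_4) = 0.656100, coefficient = 2
x_5 = 1.1250, f(x_5) = 1.601807, coefficient = 4
x_6 = 1.3500, f(x_6) = 3.321506, coefficient = 2
x_7 = 1.5750, f(x_7) = 6.153500, coefficient = 4
x_8 = 1.8000, f(x_8) = 10.497600, coefficient = 2
x_9 = 2.0250, f(x_9) = 16.815125, coefficient = 4
x_10 = 2.2500, f(x_10) = 25.628906, coefficient = 1

I ≈ (0.225000/3) × 153.783689 = 11.533777
Exact value: 11.533008
Error: 0.000769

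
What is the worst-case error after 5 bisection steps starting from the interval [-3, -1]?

Bisection error bound: |error| ≤ (b-a)/2^n
|error| ≤ (-1 - (-3))/2^5 = 2/2^5
|error| ≤ 0.0625000000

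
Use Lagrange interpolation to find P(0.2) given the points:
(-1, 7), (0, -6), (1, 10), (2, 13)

Lagrange interpolation formula:
P(x) = Σ yᵢ × Lᵢ(x)
where Lᵢ(x) = Π_{j≠i} (x - xⱼ)/(xᵢ - xⱼ)

L_0(0.2) = (0.2 - 0)/(-1 - 0) × (0.2 - 1)/(-1 - 1) × (0.2 - 2)/(-1 - 2) = -0.048000
L_1(0.2) = (0.2 - (-1))/(0 - (-1)) × (0.2 - 1)/(0 - 1) × (0.2 - 2)/(0 - 2) = 0.864000
L_2(0.2) = (0.2 - (-1))/(1 - (-1)) × (0.2 - 0)/(1 - 0) × (0.2 - 2)/(1 - 2) = 0.216000
L_3(0.2) = (0.2 - (-1))/(2 - (-1)) × (0.2 - 0)/(2 - 0) × (0.2 - 1)/(2 - 1) = -0.032000

P(0.2) = 7×L_0(0.2) + (-6)×L_1(0.2) + 10×L_2(0.2) + 13×L_3(0.2)
P(0.2) = -3.776000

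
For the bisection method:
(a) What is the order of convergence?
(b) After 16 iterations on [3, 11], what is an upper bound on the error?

(a) Bisection has linear (order 1) convergence; the error is halved each step.

(b) Error bound = (b-a)/2^n = (11 - 3)/2^{16}
    = 8/2^{16}

(a) 1 (linear); (b) error ≤ 1.22e-04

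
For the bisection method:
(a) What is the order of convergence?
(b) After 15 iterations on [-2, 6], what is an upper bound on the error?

(a) Bisection has linear (order 1) convergence; the error is halved each step.

(b) Error bound = (b-a)/2^n = (6 - (-2))/2^{15}
    = 8/2^{15}

(a) 1 (linear); (b) error ≤ 2.44e-04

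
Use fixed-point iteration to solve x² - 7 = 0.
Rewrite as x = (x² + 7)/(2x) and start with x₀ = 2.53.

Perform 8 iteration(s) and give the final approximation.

Equation: x² - 7 = 0
Fixed-point form: x = (x² + 7)/(2x)
x₀ = 2.53

x_1 = g(2.530000) = 2.648399
x_2 = g(2.648399) = 2.645753
x_3 = g(2.645753) = 2.645751
x_4 = g(2.645751) = 2.645751
x_5 = g(2.645751) = 2.645751
x_6 = g(2.645751) = 2.645751
x_7 = g(2.645751) = 2.645751
x_8 = g(2.645751) = 2.645751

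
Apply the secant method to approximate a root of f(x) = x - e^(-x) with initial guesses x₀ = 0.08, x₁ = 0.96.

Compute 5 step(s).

f(x) = x - e^(-x)
x₀ = 0.08, x₁ = 0.96

Secant formula: x_{n+1} = x_n - f(x_n)(x_n - x_{n-1})/(f(x_n) - f(x_{n-1}))

Iteration 1:
  f(0.080000) = -0.843116
  f(0.960000) = 0.577107
  x_2 = 0.960000 - 0.577107×(0.960000 - 0.080000)/(0.577107 - (-0.843116))
       = 0.602412
Iteration 2:
  f(0.960000) = 0.577107
  f(0.602412) = 0.054923
  x_3 = 0.602412 - 0.054923×(0.602412 - 0.960000)/(0.054923 - 0.577107)
       = 0.564801
Iteration 3:
  f(0.602412) = 0.054923
  f(0.564801) = -0.003672
  x_4 = 0.564801 - (-0.003672)×(0.564801 - 0.602412)/(-0.003672 - 0.054923)
       = 0.567158
Iteration 4:
  f(0.564801) = -0.003672
  f(0.567158) = 0.000023
  x_5 = 0.567158 - 0.000023×(0.567158 - 0.564801)/(0.000023 - (-0.003672))
       = 0.567143
Iteration 5:
  f(0.567158) = 0.000023
  f(0.567143) = 0.000000
  x_6 = 0.567143 - 0.000000×(0.567143 - 0.567158)/(0.000000 - 0.000023)
       = 0.567143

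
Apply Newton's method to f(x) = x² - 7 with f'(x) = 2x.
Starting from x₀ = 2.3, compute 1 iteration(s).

f(x) = x² - 7
f'(x) = 2x
x₀ = 2.3

Newton-Raphson formula: x_{n+1} = x_n - f(x_n)/f'(x_n)

Iteration 1:
  f(2.300000) = -1.710000
  f'(2.300000) = 4.600000
  x_1 = 2.300000 - (-1.710000)/4.600000 = 2.671739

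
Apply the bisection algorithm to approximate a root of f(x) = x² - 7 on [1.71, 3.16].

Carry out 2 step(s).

f(x) = x² - 7
Initial interval: [1.71, 3.16]

Iteration 1:
  c_1 = (1.710000 + 3.160000)/2 = 2.435000
  f(c_1) = f(2.435000) = -1.070775
  f(a) × f(c) ≥ 0, new interval: [2.435000, 3.160000]
Iteration 2:
  c_2 = (2.435000 + 3.160000)/2 = 2.797500
  f(c_2) = f(2.797500) = 0.826006
  f(a) × f(c) < 0, new interval: [2.435000, 2.797500]

After 2 iteration(s), the approximation is c_2 = 2.797500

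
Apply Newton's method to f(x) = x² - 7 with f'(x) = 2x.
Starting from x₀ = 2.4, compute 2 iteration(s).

f(x) = x² - 7
f'(x) = 2x
x₀ = 2.4

Newton-Raphson formula: x_{n+1} = x_n - f(x_n)/f'(x_n)

Iteration 1:
  f(2.400000) = -1.240000
  f'(2.400000) = 4.800000
  x_1 = 2.400000 - (-1.240000)/4.800000 = 2.658333
Iteration 2:
  f(2.658333) = 0.066736
  f'(2.658333) = 5.316667
  x_2 = 2.658333 - 0.066736/5.316667 = 2.645781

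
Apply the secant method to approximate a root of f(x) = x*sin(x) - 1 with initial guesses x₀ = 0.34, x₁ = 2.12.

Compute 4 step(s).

f(x) = x*sin(x) - 1
x₀ = 0.34, x₁ = 2.12

Secant formula: x_{n+1} = x_n - f(x_n)(x_n - x_{n-1})/(f(x_n) - f(x_{n-1}))

Iteration 1:
  f(0.340000) = -0.886614
  f(2.120000) = 0.808234
  x_2 = 2.120000 - 0.808234×(2.120000 - 0.340000)/(0.808234 - (-0.886614))
       = 1.271159
Iteration 2:
  f(2.120000) = 0.808234
  f(1.271159) = 0.214521
  x_3 = 1.271159 - 0.214521×(1.271159 - 2.120000)/(0.214521 - 0.808234)
       = 0.964455
Iteration 3:
  f(1.271159) = 0.214521
  f(0.964455) = -0.207470
  x_4 = 0.964455 - (-0.207470)×(0.964455 - 1.271159)/(-0.207470 - 0.214521)
       = 1.115245
Iteration 4:
  f(0.964455) = -0.207470
  f(1.115245) = 0.001511
  x_5 = 1.115245 - 0.001511×(1.115245 - 0.964455)/(0.001511 - (-0.207470))
       = 1.114155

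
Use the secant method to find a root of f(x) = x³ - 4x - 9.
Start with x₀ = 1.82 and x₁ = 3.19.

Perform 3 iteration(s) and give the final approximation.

f(x) = x³ - 4x - 9
x₀ = 1.82, x₁ = 3.19

Secant formula: x_{n+1} = x_n - f(x_n)(x_n - x_{n-1})/(f(x_n) - f(x_{n-1}))

Iteration 1:
  f(1.820000) = -10.251432
  f(3.190000) = 10.701759
  x_2 = 3.190000 - 10.701759×(3.190000 - 1.820000)/(10.701759 - (-10.251432))
       = 2.490278
Iteration 2:
  f(3.190000) = 10.701759
  f(2.490278) = -3.517692
  x_3 = 2.490278 - (-3.517692)×(2.490278 - 3.190000)/(-3.517692 - 10.701759)
       = 2.663379
Iteration 3:
  f(2.490278) = -3.517692
  f(2.663379) = -0.760598
  x_4 = 2.663379 - (-0.760598)×(2.663379 - 2.490278)/(-0.760598 - (-3.517692))
       = 2.711133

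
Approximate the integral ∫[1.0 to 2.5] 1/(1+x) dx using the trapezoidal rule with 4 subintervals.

f(x) = 1/(1+x)
a = 1.0, b = 2.5, n = 4
h = (b - a)/n = 0.375000

Trapezoidal rule: (h/2)[f(x₀) + 2f(x₁) + 2f(x₂) + ... + f(xₙ)]

x_0 = 1.0000, f(x_0) = 0.500000, coefficient = 1
x_1 = 1.3750, f(x_1) = 0.421053, coefficient = 2
x_2 = 1.7500, f(x_2) = 0.363636, coefficient = 2
x_3 = 2.1250, f(x_3) = 0.320000, coefficient = 2
x_4 = 2.5000, f(x_4) = 0.285714, coefficient = 1

I ≈ (0.375000/2) × 2.995092 = 0.561580
Exact value: 0.559616
Error: 0.001964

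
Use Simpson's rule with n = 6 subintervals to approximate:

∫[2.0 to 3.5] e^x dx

f(x) = e^x
a = 2.0, b = 3.5, n = 6
h = (b - a)/n = 0.250000

Simpson's rule: (h/3)[f(x₀) + 4f(x₁) + 2f(x₂) + ... + f(xₙ)]

x_0 = 2.0000, f(x_0) = 7.389056, coefficient = 1
x_1 = 2.2500, f(x_1) = 9.487736, coefficient = 4
x_2 = 2.5000, f(x_2) = 12.182494, coefficient = 2
x_3 = 2.7500, f(x_3) = 15.642632, coefficient = 4
x_4 = 3.0000, f(x_4) = 20.085537, coefficient = 2
x_5 = 3.2500, f(x_5) = 25.790340, coefficient = 4
x_6 = 3.5000, f(x_6) = 33.115452, coefficient = 1

I ≈ (0.250000/3) × 308.723400 = 25.726950
Exact value: 25.726396
Error: 0.000554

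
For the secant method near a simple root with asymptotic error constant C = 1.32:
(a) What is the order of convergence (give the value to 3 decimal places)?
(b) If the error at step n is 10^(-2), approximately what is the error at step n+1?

(a) Secant method has superlinear convergence with order φ = (1+√5)/2 ≈ 1.618.
    This means |e_{n+1}| ≈ C|e_n|^1.618.

(b) With |e_n| = 10^(-2) and C = 1.32:
    |e_{n+1}| ≈ 1.32 × (10^(-2))^1.618 = 1.32 × 10^(-3.24)

(a) ≈ 1.618 (golden ratio); (b) |e_{n+1}| ≈ 7.665e-04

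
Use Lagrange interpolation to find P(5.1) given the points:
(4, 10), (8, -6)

Lagrange interpolation formula:
P(x) = Σ yᵢ × Lᵢ(x)
where Lᵢ(x) = Π_{j≠i} (x - xⱼ)/(xᵢ - xⱼ)

L_0(5.1) = (5.1 - 8)/(4 - 8) = 0.725000
L_1(5.1) = (5.1 - 4)/(8 - 4) = 0.275000

P(5.1) = 10×L_0(5.1) + (-6)×L_1(5.1)
P(5.1) = 5.600000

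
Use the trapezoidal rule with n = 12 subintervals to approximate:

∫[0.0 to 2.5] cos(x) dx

f(x) = cos(x)
a = 0.0, b = 2.5, n = 12
h = (b - a)/n = 0.208333

Trapezoidal rule: (h/2)[f(x₀) + 2f(x₁) + 2f(x₂) + ... + f(xₙ)]

x_0 = 0.0000, f(x_0) = 1.000000, coefficient = 1
x_1 = 0.2083, f(x_1) = 0.978377, coefficient = 2
x_2 = 0.4167, f(x_2) = 0.914443, coefficient = 2
x_3 = 0.6250, f(x_3) = 0.810963, coefficient = 2
x_4 = 0.8333, f(x_4) = 0.672412, coefficient = 2
x_5 = 1.0417, f(x_5) = 0.504782, coefficient = 2
x_6 = 1.2500, f(x_6) = 0.315322, coefficient = 2
x_7 = 1.4583, f(x_7) = 0.112226, coefficient = 2
x_8 = 1.6667, f(x_8) = -0.095724, coefficient = 2
x_9 = 1.8750, f(x_9) = -0.299534, coefficient = 2
x_10 = 2.0833, f(x_10) = -0.490390, coefficient = 2
x_11 = 2.2917, f(x_11) = -0.660039, coefficient = 2
x_12 = 2.5000, f(x_12) = -0.801144, coefficient = 1

I ≈ (0.208333/2) × 5.724537 = 0.596306
Exact value: 0.598472
Error: 0.002166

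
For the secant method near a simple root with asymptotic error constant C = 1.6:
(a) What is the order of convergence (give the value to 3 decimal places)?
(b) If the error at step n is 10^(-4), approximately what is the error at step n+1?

(a) Secant method has superlinear convergence with order φ = (1+√5)/2 ≈ 1.618.
    This means |e_{n+1}| ≈ C|e_n|^1.618.

(b) With |e_n| = 10^(-4) and C = 1.6:
    |e_{n+1}| ≈ 1.6 × (10^(-4))^1.618 = 1.6 × 10^(-6.47)

(a) ≈ 1.618 (golden ratio); (b) |e_{n+1}| ≈ 5.395e-07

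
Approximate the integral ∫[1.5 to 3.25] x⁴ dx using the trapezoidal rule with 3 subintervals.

f(x) = x⁴
a = 1.5, b = 3.25, n = 3
h = (b - a)/n = 0.583333

Trapezoidal rule: (h/2)[f(x₀) + 2f(x₁) + 2f(x₂) + ... + f(xₙ)]

x_0 = 1.5000, f(x_0) = 5.062500, coefficient = 1
x_1 = 2.0833, f(x_1) = 18.838011, coefficient = 2
x_2 = 2.6667, f(x_2) = 50.567901, coefficient = 2
x_3 = 3.2500, f(x_3) = 111.566406, coefficient = 1

I ≈ (0.583333/2) × 255.440731 = 74.503547
Exact value: 70.999414
Error: 3.504133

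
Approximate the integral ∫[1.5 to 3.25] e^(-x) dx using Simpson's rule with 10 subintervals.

f(x) = e^(-x)
a = 1.5, b = 3.25, n = 10
h = (b - a)/n = 0.175000

Simpson's rule: (h/3)[f(x₀) + 4f(x₁) + 2f(x₂) + ... + f(xₙ)]

x_0 = 1.5000, f(x_0) = 0.223130, coefficient = 1
x_1 = 1.6750, f(x_1) = 0.187308, coefficient = 4
x_2 = 1.8500, f(x_2) = 0.157237, coefficient = 2
x_3 = 2.0250, f(x_3) = 0.131994, coefficient = 4
x_4 = 2.2000, f(x_4) = 0.110803, coefficient = 2
x_5 = 2.3750, f(x_5) = 0.093014, coefficient = 4
x_6 = 2.5500, f(x_6) = 0.078082, coefficient = 2
x_7 = 2.7250, f(x_7) = 0.065546, coefficient = 4
x_8 = 2.9000, f(x_8) = 0.055023, coefficient = 2
x_9 = 3.0750, f(x_9) = 0.046190, coefficient = 4
x_10 = 3.2500, f(x_10) = 0.038774, coefficient = 1

I ≈ (0.175000/3) × 3.160404 = 0.184357
Exact value: 0.184356
Error: 0.000001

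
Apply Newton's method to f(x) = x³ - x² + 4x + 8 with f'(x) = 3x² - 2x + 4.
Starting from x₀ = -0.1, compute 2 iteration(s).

f(x) = x³ - x² + 4x + 8
f'(x) = 3x² - 2x + 4
x₀ = -0.1

Newton-Raphson formula: x_{n+1} = x_n - f(x_n)/f'(x_n)

Iteration 1:
  f(-0.100000) = 7.589000
  f'(-0.100000) = 4.230000
  x_1 = -0.100000 - 7.589000/4.230000 = -1.894090
Iteration 2:
  f(-1.894090) = -9.959127
  f'(-1.894090) = 18.550909
  x_2 = -1.894090 - (-9.959127)/18.550909 = -1.357236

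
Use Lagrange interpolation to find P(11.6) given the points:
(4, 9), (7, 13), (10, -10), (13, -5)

Lagrange interpolation formula:
P(x) = Σ yᵢ × Lᵢ(x)
where Lᵢ(x) = Π_{j≠i} (x - xⱼ)/(xᵢ - xⱼ)

L_0(11.6) = (11.6 - 7)/(4 - 7) × (11.6 - 10)/(4 - 10) × (11.6 - 13)/(4 - 13) = 0.063605
L_1(11.6) = (11.6 - 4)/(7 - 4) × (11.6 - 10)/(7 - 10) × (11.6 - 13)/(7 - 13) = -0.315259
L_2(11.6) = (11.6 - 4)/(10 - 4) × (11.6 - 7)/(10 - 7) × (11.6 - 13)/(10 - 13) = 0.906370
L_3(11.6) = (11.6 - 4)/(13 - 4) × (11.6 - 7)/(13 - 7) × (11.6 - 10)/(13 - 10) = 0.345284

P(11.6) = 9×L_0(11.6) + 13×L_1(11.6) + (-10)×L_2(11.6) + (-5)×L_3(11.6)
P(11.6) = -14.316049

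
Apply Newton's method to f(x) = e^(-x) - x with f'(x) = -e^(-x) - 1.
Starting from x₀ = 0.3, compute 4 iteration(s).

f(x) = e^(-x) - x
f'(x) = -e^(-x) - 1
x₀ = 0.3

Newton-Raphson formula: x_{n+1} = x_n - f(x_n)/f'(x_n)

Iteration 1:
  f(0.300000) = 0.440818
  f'(0.300000) = -1.740818
  x_1 = 0.300000 - 0.440818/(-1.740818) = 0.553225
Iteration 2:
  f(0.553225) = 0.021868
  f'(0.553225) = -1.575092
  x_2 = 0.553225 - 0.021868/(-1.575092) = 0.567108
Iteration 3:
  f(0.567108) = 0.000055
  f'(0.567108) = -1.567163
  x_3 = 0.567108 - 0.000055/(-1.567163) = 0.567143
Iteration 4:
  f(0.567143) = 0.000000
  f'(0.567143) = -1.567143
  x_4 = 0.567143 - 0.000000/(-1.567143) = 0.567143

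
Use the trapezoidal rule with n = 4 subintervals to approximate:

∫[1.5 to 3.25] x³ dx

f(x) = x³
a = 1.5, b = 3.25, n = 4
h = (b - a)/n = 0.437500

Trapezoidal rule: (h/2)[f(x₀) + 2f(x₁) + 2f(x₂) + ... + f(xₙ)]

x_0 = 1.5000, f(x_0) = 3.375000, coefficient = 1
x_1 = 1.9375, f(x_1) = 7.273193, coefficient = 2
x_2 = 2.3750, f(x_2) = 13.396484, coefficient = 2
x_3 = 2.8125, f(x_3) = 22.247314, coefficient = 2
x_4 = 3.2500, f(x_4) = 34.328125, coefficient = 1

I ≈ (0.437500/2) × 123.537109 = 27.023743
Exact value: 26.625977
Error: 0.397766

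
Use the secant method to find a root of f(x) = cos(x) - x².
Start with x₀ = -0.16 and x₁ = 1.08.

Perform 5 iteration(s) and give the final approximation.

f(x) = cos(x) - x²
x₀ = -0.16, x₁ = 1.08

Secant formula: x_{n+1} = x_n - f(x_n)(x_n - x_{n-1})/(f(x_n) - f(x_{n-1}))

Iteration 1:
  f(-0.160000) = 0.961627
  f(1.080000) = -0.695072
  x_2 = 1.080000 - (-0.695072)×(1.080000 - (-0.160000))/(-0.695072 - 0.961627)
       = 0.559755
Iteration 2:
  f(1.080000) = -0.695072
  f(0.559755) = 0.534059
  x_3 = 0.559755 - 0.534059×(0.559755 - 1.080000)/(0.534059 - (-0.695072))
       = 0.785802
Iteration 3:
  f(0.559755) = 0.534059
  f(0.785802) = 0.089336
  x_4 = 0.785802 - 0.089336×(0.785802 - 0.559755)/(0.089336 - 0.534059)
       = 0.831210
Iteration 4:
  f(0.785802) = 0.089336
  f(0.831210) = -0.016929
  x_5 = 0.831210 - (-0.016929)×(0.831210 - 0.785802)/(-0.016929 - 0.089336)
       = 0.823977
Iteration 5:
  f(0.831210) = -0.016929
  f(0.823977) = 0.000371
  x_6 = 0.823977 - 0.000371×(0.823977 - 0.831210)/(0.000371 - (-0.016929))
       = 0.824132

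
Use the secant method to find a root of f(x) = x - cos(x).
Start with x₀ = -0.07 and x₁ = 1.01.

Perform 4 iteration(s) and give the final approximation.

f(x) = x - cos(x)
x₀ = -0.07, x₁ = 1.01

Secant formula: x_{n+1} = x_n - f(x_n)(x_n - x_{n-1})/(f(x_n) - f(x_{n-1}))

Iteration 1:
  f(-0.070000) = -1.067551
  f(1.010000) = 0.478139
  x_2 = 1.010000 - 0.478139×(1.010000 - (-0.070000))/(0.478139 - (-1.067551))
       = 0.675916
Iteration 2:
  f(1.010000) = 0.478139
  f(0.675916) = -0.104218
  x_3 = 0.675916 - (-0.104218)×(0.675916 - 1.010000)/(-0.104218 - 0.478139)
       = 0.735703
Iteration 3:
  f(0.675916) = -0.104218
  f(0.735703) = -0.005655
  x_4 = 0.735703 - (-0.005655)×(0.735703 - 0.675916)/(-0.005655 - (-0.104218))
       = 0.739134
Iteration 4:
  f(0.735703) = -0.005655
  f(0.739134) = 0.000082
  x_5 = 0.739134 - 0.000082×(0.739134 - 0.735703)/(0.000082 - (-0.005655))
       = 0.739085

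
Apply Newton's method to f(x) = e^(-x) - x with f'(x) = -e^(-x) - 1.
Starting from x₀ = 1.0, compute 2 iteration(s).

f(x) = e^(-x) - x
f'(x) = -e^(-x) - 1
x₀ = 1.0

Newton-Raphson formula: x_{n+1} = x_n - f(x_n)/f'(x_n)

Iteration 1:
  f(1.000000) = -0.632121
  f'(1.000000) = -1.367879
  x_1 = 1.000000 - (-0.632121)/(-1.367879) = 0.537883
Iteration 2:
  f(0.537883) = 0.046100
  f'(0.537883) = -1.583983
  x_2 = 0.537883 - 0.046100/(-1.583983) = 0.566987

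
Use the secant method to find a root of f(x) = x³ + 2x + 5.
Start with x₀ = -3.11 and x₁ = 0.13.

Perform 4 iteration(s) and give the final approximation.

f(x) = x³ + 2x + 5
x₀ = -3.11, x₁ = 0.13

Secant formula: x_{n+1} = x_n - f(x_n)(x_n - x_{n-1})/(f(x_n) - f(x_{n-1}))

Iteration 1:
  f(-3.110000) = -31.300231
  f(0.130000) = 5.262197
  x_2 = 0.130000 - 5.262197×(0.130000 - (-3.110000))/(5.262197 - (-31.300231))
       = -0.336313
Iteration 2:
  f(0.130000) = 5.262197
  f(-0.336313) = 4.289336
  x_3 = -0.336313 - 4.289336×(-0.336313 - 0.130000)/(4.289336 - 5.262197)
       = -2.392280
Iteration 3:
  f(-0.336313) = 4.289336
  f(-2.392280) = -13.475595
  x_4 = -2.392280 - (-13.475595)×(-2.392280 - (-0.336313))/(-13.475595 - 4.289336)
       = -0.832725
Iteration 4:
  f(-2.392280) = -13.475595
  f(-0.832725) = 2.757112
  x_5 = -0.832725 - 2.757112×(-0.832725 - (-2.392280))/(2.757112 - (-13.475595))
       = -1.097614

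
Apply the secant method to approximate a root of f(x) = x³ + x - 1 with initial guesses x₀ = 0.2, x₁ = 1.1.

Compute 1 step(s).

f(x) = x³ + x - 1
x₀ = 0.2, x₁ = 1.1

Secant formula: x_{n+1} = x_n - f(x_n)(x_n - x_{n-1})/(f(x_n) - f(x_{n-1}))

Iteration 1:
  f(0.200000) = -0.792000
  f(1.100000) = 1.431000
  x_2 = 1.100000 - 1.431000×(1.100000 - 0.200000)/(1.431000 - (-0.792000))
       = 0.520648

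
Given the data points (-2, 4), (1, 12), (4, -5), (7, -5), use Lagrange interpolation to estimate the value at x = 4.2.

Lagrange interpolation formula:
P(x) = Σ yᵢ × Lᵢ(x)
where Lᵢ(x) = Π_{j≠i} (x - xⱼ)/(xᵢ - xⱼ)

L_0(4.2) = (4.2 - 1)/(-2 - 1) × (4.2 - 4)/(-2 - 4) × (4.2 - 7)/(-2 - 7) = 0.011062
L_1(4.2) = (4.2 - (-2))/(1 - (-2)) × (4.2 - 4)/(1 - 4) × (4.2 - 7)/(1 - 7) = -0.064296
L_2(4.2) = (4.2 - (-2))/(4 - (-2)) × (4.2 - 1)/(4 - 1) × (4.2 - 7)/(4 - 7) = 1.028741
L_3(4.2) = (4.2 - (-2))/(7 - (-2)) × (4.2 - 1)/(7 - 1) × (4.2 - 4)/(7 - 4) = 0.024494

P(4.2) = 4×L_0(4.2) + 12×L_1(4.2) + (-5)×L_2(4.2) + (-5)×L_3(4.2)
P(4.2) = -5.993481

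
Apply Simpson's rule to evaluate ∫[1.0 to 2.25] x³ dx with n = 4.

f(x) = x³
a = 1.0, b = 2.25, n = 4
h = (b - a)/n = 0.312500

Simpson's rule: (h/3)[f(x₀) + 4f(x₁) + 2f(x₂) + ... + f(xₙ)]

x_0 = 1.0000, f(x_0) = 1.000000, coefficient = 1
x_1 = 1.3125, f(x_1) = 2.260986, coefficient = 4
x_2 = 1.6250, f(x_2) = 4.291016, coefficient = 2
x_3 = 1.9375, f(x_3) = 7.273193, coefficient = 4
x_4 = 2.2500, f(x_4) = 11.390625, coefficient = 1

I ≈ (0.312500/3) × 59.109375 = 6.157227
Exact value: 6.157227
Error: 0.000000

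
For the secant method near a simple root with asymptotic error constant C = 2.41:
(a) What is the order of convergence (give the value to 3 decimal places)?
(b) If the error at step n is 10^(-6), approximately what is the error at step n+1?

(a) Secant method has superlinear convergence with order φ = (1+√5)/2 ≈ 1.618.
    This means |e_{n+1}| ≈ C|e_n|^1.618.

(b) With |e_n| = 10^(-6) and C = 2.41:
    |e_{n+1}| ≈ 2.41 × (10^(-6))^1.618 = 2.41 × 10^(-9.71)

(a) ≈ 1.618 (golden ratio); (b) |e_{n+1}| ≈ 4.719e-10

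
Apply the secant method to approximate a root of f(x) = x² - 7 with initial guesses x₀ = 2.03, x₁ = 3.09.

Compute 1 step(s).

f(x) = x² - 7
x₀ = 2.03, x₁ = 3.09

Secant formula: x_{n+1} = x_n - f(x_n)(x_n - x_{n-1})/(f(x_n) - f(x_{n-1}))

Iteration 1:
  f(2.030000) = -2.879100
  f(3.090000) = 2.548100
  x_2 = 3.090000 - 2.548100×(3.090000 - 2.030000)/(2.548100 - (-2.879100))
       = 2.592324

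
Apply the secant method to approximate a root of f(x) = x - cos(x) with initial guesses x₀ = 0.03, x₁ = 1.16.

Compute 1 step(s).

f(x) = x - cos(x)
x₀ = 0.03, x₁ = 1.16

Secant formula: x_{n+1} = x_n - f(x_n)(x_n - x_{n-1})/(f(x_n) - f(x_{n-1}))

Iteration 1:
  f(0.030000) = -0.969550
  f(1.160000) = 0.760660
  x_2 = 1.160000 - 0.760660×(1.160000 - 0.030000)/(0.760660 - (-0.969550))
       = 0.663213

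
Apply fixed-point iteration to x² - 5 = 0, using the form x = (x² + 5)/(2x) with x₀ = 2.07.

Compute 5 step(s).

Equation: x² - 5 = 0
Fixed-point form: x = (x² + 5)/(2x)
x₀ = 2.07

x_1 = g(2.070000) = 2.242729
x_2 = g(2.242729) = 2.236078
x_3 = g(2.236078) = 2.236068
x_4 = g(2.236068) = 2.236068
x_5 = g(2.236068) = 2.236068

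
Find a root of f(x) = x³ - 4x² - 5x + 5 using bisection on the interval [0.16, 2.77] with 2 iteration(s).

f(x) = x³ - 4x² - 5x + 5
Initial interval: [0.16, 2.77]

Iteration 1:
  c_1 = (0.160000 + 2.770000)/2 = 1.465000
  f(c_1) = f(1.465000) = -7.765680
  f(a) × f(c) < 0, new interval: [0.160000, 1.465000]
Iteration 2:
  c_2 = (0.160000 + 1.465000)/2 = 0.812500
  f(c_2) = f(0.812500) = -1.166748
  f(a) × f(c) < 0, new interval: [0.160000, 0.812500]

After 2 iteration(s), the approximation is c_2 = 0.812500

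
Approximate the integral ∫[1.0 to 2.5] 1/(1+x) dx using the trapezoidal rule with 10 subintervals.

f(x) = 1/(1+x)
a = 1.0, b = 2.5, n = 10
h = (b - a)/n = 0.150000

Trapezoidal rule: (h/2)[f(x₀) + 2f(x₁) + 2f(x₂) + ... + f(xₙ)]

x_0 = 1.0000, f(x_0) = 0.500000, coefficient = 1
x_1 = 1.1500, f(x_1) = 0.465116, coefficient = 2
x_2 = 1.3000, f(x_2) = 0.434783, coefficient = 2
x_3 = 1.4500, f(x_3) = 0.408163, coefficient = 2
x_4 = 1.6000, f(x_4) = 0.384615, coefficient = 2
x_5 = 1.7500, f(x_5) = 0.363636, coefficient = 2
x_6 = 1.9000, f(x_6) = 0.344828, coefficient = 2
x_7 = 2.0500, f(x_7) = 0.327869, coefficient = 2
x_8 = 2.2000, f(x_8) = 0.312500, coefficient = 2
x_9 = 2.3500, f(x_9) = 0.298507, coefficient = 2
x_10 = 2.5000, f(x_10) = 0.285714, coefficient = 1

I ≈ (0.150000/2) × 7.465750 = 0.559931
Exact value: 0.559616
Error: 0.000315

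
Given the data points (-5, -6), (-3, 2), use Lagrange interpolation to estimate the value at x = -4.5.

Lagrange interpolation formula:
P(x) = Σ yᵢ × Lᵢ(x)
where Lᵢ(x) = Π_{j≠i} (x - xⱼ)/(xᵢ - xⱼ)

L_0(-4.5) = (-4.5 - (-3))/(-5 - (-3)) = 0.750000
L_1(-4.5) = (-4.5 - (-5))/(-3 - (-5)) = 0.250000

P(-4.5) = (-6)×L_0(-4.5) + 2×L_1(-4.5)
P(-4.5) = -4.000000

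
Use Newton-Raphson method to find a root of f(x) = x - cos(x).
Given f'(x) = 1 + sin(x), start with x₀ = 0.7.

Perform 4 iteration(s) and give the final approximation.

f(x) = x - cos(x)
f'(x) = 1 + sin(x)
x₀ = 0.7

Newton-Raphson formula: x_{n+1} = x_n - f(x_n)/f'(x_n)

Iteration 1:
  f(0.700000) = -0.064842
  f'(0.700000) = 1.644218
  x_1 = 0.700000 - (-0.064842)/1.644218 = 0.739436
Iteration 2:
  f(0.739436) = 0.000588
  f'(0.739436) = 1.673872
  x_2 = 0.739436 - 0.000588/1.673872 = 0.739085
Iteration 3:
  f(0.739085) = 0.000000
  f'(0.739085) = 1.673612
  x_3 = 0.739085 - 0.000000/1.673612 = 0.739085
Iteration 4:
  f(0.739085) = 0.000000
  f'(0.739085) = 1.673612
  x_4 = 0.739085 - 0.000000/1.673612 = 0.739085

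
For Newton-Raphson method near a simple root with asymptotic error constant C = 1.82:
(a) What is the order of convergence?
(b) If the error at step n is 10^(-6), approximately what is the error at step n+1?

(a) Newton-Raphson has quadratic (order 2) convergence near simple roots.
    This means |e_{n+1}| ≈ C|e_n|².

(b) With |e_n| = 10^(-6) and C = 1.82:
    |e_{n+1}| ≈ 1.82 × (10^(-6))² = 1.82 × 10^(-12)

(a) 2 (quadratic); (b) |e_{n+1}| ≈ 1.820e-12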